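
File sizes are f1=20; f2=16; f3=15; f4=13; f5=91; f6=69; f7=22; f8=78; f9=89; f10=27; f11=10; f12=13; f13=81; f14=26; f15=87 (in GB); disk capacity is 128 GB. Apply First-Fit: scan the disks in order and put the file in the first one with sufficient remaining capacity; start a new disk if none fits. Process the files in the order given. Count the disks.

7 disks

Put f1 (20 GB) in disk 1; 108 GB remain.
Put f2 (16 GB) in disk 1; 92 GB remain.
Put f3 (15 GB) in disk 1; 77 GB remain.
Put f4 (13 GB) in disk 1; 64 GB remain.
Put f5 (91 GB) in disk 2; 37 GB remain.
Put f6 (69 GB) in disk 3; 59 GB remain.
Put f7 (22 GB) in disk 1; 42 GB remain.
Put f8 (78 GB) in disk 4; 50 GB remain.
Put f9 (89 GB) in disk 5; 39 GB remain.
Put f10 (27 GB) in disk 1; 15 GB remain.
Put f11 (10 GB) in disk 1; 5 GB remain.
Put f12 (13 GB) in disk 2; 24 GB remain.
Put f13 (81 GB) in disk 6; 47 GB remain.
Put f14 (26 GB) in disk 3; 33 GB remain.
Put f15 (87 GB) in disk 7; 41 GB remain.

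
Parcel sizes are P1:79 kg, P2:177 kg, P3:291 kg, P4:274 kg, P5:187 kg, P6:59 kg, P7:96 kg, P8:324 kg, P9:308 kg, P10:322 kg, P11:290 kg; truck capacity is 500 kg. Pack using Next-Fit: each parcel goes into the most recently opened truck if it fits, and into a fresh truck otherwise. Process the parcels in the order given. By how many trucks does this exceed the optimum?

Next-Fit: [79,177] [291] [274,187] [59,96,324] [308] [322] [290] → 7 trucks.
6 parcels exceed 250 kg (half the capacity), and no two of those can share a truck, so at least 6 trucks are needed.
An optimal packing achieves that bound: [324,96,79] [322,177] [308,187] [291,59] [290] [274] → 6 trucks.
Excess: 7 − 6 = 1.

1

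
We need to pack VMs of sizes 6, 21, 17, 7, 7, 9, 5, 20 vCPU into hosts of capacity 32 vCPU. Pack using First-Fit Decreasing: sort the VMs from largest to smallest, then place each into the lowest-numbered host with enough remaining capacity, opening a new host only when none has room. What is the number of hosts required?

Sorted descending: 21, 20, 17, 9, 7, 7, 6, 5.
host 1: place 21 vCPU, 11 vCPU left
host 2: place 20 vCPU, 12 vCPU left
host 3: place 17 vCPU, 15 vCPU left
host 1: place 9 vCPU, 2 vCPU left
host 2: place 7 vCPU, 5 vCPU left
host 3: place 7 vCPU, 8 vCPU left
host 3: place 6 vCPU, 2 vCPU left
host 2: place 5 vCPU, 0 vCPU left

3 hosts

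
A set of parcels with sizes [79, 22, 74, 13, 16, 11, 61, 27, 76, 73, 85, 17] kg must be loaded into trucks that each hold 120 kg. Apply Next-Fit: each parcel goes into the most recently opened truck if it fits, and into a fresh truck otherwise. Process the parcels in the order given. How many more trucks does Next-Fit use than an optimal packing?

0

Next-Fit: [79,22] [74,13,16,11] [61,27] [76] [73] [85,17] → 6 trucks.
6 parcels exceed 60 kg (half the capacity), and no two of those can share a truck, so at least 6 trucks are needed.
So 6 is already optimal.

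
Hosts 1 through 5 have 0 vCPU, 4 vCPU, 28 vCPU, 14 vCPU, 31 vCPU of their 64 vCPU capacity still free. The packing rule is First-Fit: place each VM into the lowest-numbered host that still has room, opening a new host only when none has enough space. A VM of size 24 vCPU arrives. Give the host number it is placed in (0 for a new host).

Hosts with room: host 3 (28 vCPU), host 5 (31 vCPU).
The first with room is host 3.

3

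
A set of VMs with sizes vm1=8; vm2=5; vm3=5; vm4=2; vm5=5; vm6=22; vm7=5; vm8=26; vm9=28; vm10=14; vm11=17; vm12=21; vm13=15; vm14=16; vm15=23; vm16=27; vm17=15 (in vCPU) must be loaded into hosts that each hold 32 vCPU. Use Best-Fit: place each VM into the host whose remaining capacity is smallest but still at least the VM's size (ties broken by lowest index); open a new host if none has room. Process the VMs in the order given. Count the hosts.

10

vm1 (8 vCPU) → host 1 (remaining 24 vCPU)
vm2 (5 vCPU) → host 1 (remaining 19 vCPU)
vm3 (5 vCPU) → host 1 (remaining 14 vCPU)
vm4 (2 vCPU) → host 1 (remaining 12 vCPU)
vm5 (5 vCPU) → host 1 (remaining 7 vCPU)
vm6 (22 vCPU) → host 2 (remaining 10 vCPU)
vm7 (5 vCPU) → host 1 (remaining 2 vCPU)
vm8 (26 vCPU) → host 3 (remaining 6 vCPU)
vm9 (28 vCPU) → host 4 (remaining 4 vCPU)
vm10 (14 vCPU) → host 5 (remaining 18 vCPU)
vm11 (17 vCPU) → host 5 (remaining 1 vCPU)
vm12 (21 vCPU) → host 6 (remaining 11 vCPU)
vm13 (15 vCPU) → host 7 (remaining 17 vCPU)
vm14 (16 vCPU) → host 7 (remaining 1 vCPU)
vm15 (23 vCPU) → host 8 (remaining 9 vCPU)
vm16 (27 vCPU) → host 9 (remaining 5 vCPU)
vm17 (15 vCPU) → host 10 (remaining 17 vCPU)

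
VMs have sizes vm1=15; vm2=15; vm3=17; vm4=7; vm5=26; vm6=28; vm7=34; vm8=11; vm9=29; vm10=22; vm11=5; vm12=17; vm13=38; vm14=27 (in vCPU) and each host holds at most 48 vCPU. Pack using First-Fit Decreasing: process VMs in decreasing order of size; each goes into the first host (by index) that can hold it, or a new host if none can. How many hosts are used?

Sorted descending: 38, 34, 29, 28, 27, 26, 22, 17, 17, 15, 15, 11, 7, 5.
38 vCPU → host 1 (remaining 10 vCPU)
34 vCPU → host 2 (remaining 14 vCPU)
29 vCPU → host 3 (remaining 19 vCPU)
28 vCPU → host 4 (remaining 20 vCPU)
27 vCPU → host 5 (remaining 21 vCPU)
26 vCPU → host 6 (remaining 22 vCPU)
22 vCPU → host 6 (remaining 0 vCPU)
17 vCPU → host 3 (remaining 2 vCPU)
17 vCPU → host 4 (remaining 3 vCPU)
15 vCPU → host 5 (remaining 6 vCPU)
15 vCPU → host 7 (remaining 33 vCPU)
11 vCPU → host 2 (remaining 3 vCPU)
7 vCPU → host 1 (remaining 3 vCPU)
5 vCPU → host 5 (remaining 1 vCPU)

7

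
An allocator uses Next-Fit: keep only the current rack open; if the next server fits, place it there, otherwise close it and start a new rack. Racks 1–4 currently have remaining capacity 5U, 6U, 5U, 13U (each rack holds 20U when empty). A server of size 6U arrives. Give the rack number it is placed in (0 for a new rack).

4

Next-Fit only looks at rack 4, which has 13U free.
6U fits there.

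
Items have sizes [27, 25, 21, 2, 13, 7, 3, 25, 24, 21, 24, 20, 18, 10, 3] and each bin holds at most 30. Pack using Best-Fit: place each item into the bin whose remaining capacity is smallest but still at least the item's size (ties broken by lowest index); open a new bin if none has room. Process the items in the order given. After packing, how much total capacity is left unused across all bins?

57

bin 1: place 27, 3 left
bin 2: place 25, 5 left
bin 3: place 21, 9 left
bin 1: place 2, 1 left
bin 4: place 13, 17 left
bin 3: place 7, 2 left
bin 2: place 3, 2 left
bin 5: place 25, 5 left
bin 6: place 24, 6 left
bin 7: place 21, 9 left
bin 8: place 24, 6 left
bin 9: place 20, 10 left
bin 10: place 18, 12 left
bin 9: place 10, 0 left
bin 5: place 3, 2 left
10 bins × 30 = 300; used 243; unused 57.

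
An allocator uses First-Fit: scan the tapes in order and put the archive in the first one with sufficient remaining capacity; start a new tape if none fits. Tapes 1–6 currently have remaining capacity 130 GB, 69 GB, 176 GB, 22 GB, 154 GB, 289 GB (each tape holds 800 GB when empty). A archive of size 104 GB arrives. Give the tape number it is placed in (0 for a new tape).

1

Tapes with room: tape 1 (130 GB), tape 3 (176 GB), tape 5 (154 GB), tape 6 (289 GB).
The first with room is tape 1.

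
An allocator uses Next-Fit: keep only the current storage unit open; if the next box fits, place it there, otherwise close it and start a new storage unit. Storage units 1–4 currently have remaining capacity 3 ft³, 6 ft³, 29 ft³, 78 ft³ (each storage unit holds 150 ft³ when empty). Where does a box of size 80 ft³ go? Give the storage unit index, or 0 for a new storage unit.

0

Next-Fit only looks at storage unit 4, which has 78 ft³ free.
80 ft³ does not fit, so a new storage unit is opened.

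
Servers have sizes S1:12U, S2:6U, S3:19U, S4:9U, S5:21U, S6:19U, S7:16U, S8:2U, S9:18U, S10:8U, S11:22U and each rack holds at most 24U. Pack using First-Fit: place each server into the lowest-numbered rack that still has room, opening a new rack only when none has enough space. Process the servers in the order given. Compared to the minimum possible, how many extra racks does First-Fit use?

1

First-Fit: [12,6,2] [19] [9,8] [21] [19] [16] [18] [22] → 8 racks.
Total size 152U; any packing needs at least ⌈152/24⌉ = 7 racks.
An optimal packing achieves that bound: [22,2] [21] [19] [19] [18,6] [16,8] [12,9] → 7 racks.
Excess: 8 − 7 = 1.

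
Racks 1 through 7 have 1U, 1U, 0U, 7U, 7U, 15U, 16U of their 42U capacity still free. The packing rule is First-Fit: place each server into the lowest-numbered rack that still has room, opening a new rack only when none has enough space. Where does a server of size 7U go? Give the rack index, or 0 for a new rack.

Racks with room: rack 4 (7U), rack 5 (7U), rack 6 (15U), rack 7 (16U).
The first with room is rack 4.

4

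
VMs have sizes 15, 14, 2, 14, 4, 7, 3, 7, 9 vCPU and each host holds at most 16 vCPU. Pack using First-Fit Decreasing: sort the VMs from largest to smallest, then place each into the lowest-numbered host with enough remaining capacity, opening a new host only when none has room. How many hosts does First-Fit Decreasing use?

5 hosts

Sorted descending: 15, 14, 14, 9, 7, 7, 4, 3, 2.
host 1: place 15 vCPU, 1 vCPU left
host 2: place 14 vCPU, 2 vCPU left
host 3: place 14 vCPU, 2 vCPU left
host 4: place 9 vCPU, 7 vCPU left
host 4: place 7 vCPU, 0 vCPU left
host 5: place 7 vCPU, 9 vCPU left
host 5: place 4 vCPU, 5 vCPU left
host 5: place 3 vCPU, 2 vCPU left
host 2: place 2 vCPU, 0 vCPU left
Final hosts: [15] [14,2] [14] [9,7] [7,4,3].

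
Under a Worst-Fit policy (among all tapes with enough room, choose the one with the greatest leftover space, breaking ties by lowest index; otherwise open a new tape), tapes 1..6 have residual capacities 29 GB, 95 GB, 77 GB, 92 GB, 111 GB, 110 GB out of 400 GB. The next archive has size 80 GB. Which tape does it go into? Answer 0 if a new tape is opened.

5

Tapes with room: tape 2 (95 GB), tape 4 (92 GB), tape 5 (111 GB), tape 6 (110 GB).
Most room is tape 5 with 111 GB free.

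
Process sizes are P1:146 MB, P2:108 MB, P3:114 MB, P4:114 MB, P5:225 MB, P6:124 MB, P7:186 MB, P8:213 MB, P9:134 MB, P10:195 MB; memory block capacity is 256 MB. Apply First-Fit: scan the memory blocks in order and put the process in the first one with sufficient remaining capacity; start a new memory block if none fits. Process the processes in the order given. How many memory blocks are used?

8 memory blocks

P1 (146 MB) → memory block 1 (remaining 110 MB)
P2 (108 MB) → memory block 1 (remaining 2 MB)
P3 (114 MB) → memory block 2 (remaining 142 MB)
P4 (114 MB) → memory block 2 (remaining 28 MB)
P5 (225 MB) → memory block 3 (remaining 31 MB)
P6 (124 MB) → memory block 4 (remaining 132 MB)
P7 (186 MB) → memory block 5 (remaining 70 MB)
P8 (213 MB) → memory block 6 (remaining 43 MB)
P9 (134 MB) → memory block 7 (remaining 122 MB)
P10 (195 MB) → memory block 8 (remaining 61 MB)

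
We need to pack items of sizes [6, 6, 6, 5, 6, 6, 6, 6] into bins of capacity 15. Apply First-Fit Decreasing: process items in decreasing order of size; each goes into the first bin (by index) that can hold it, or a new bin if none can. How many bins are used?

Sorted descending: 6, 6, 6, 6, 6, 6, 6, 5.
6 → bin 1 (remaining 9)
6 → bin 1 (remaining 3)
6 → bin 2 (remaining 9)
6 → bin 2 (remaining 3)
6 → bin 3 (remaining 9)
6 → bin 3 (remaining 3)
6 → bin 4 (remaining 9)
5 → bin 4 (remaining 4)
Final bins: [6,6] [6,6] [6,6] [6,5].

4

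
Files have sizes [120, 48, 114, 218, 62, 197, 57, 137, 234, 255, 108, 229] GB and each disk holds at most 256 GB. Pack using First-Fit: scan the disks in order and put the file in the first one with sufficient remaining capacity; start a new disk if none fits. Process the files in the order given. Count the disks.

8 disks

Put 120 GB in disk 1; 136 GB remain.
Put 48 GB in disk 1; 88 GB remain.
Put 114 GB in disk 2; 142 GB remain.
Put 218 GB in disk 3; 38 GB remain.
Put 62 GB in disk 1; 26 GB remain.
Put 197 GB in disk 4; 59 GB remain.
Put 57 GB in disk 2; 85 GB remain.
Put 137 GB in disk 5; 119 GB remain.
Put 234 GB in disk 6; 22 GB remain.
Put 255 GB in disk 7; 1 GB remain.
Put 108 GB in disk 5; 11 GB remain.
Put 229 GB in disk 8; 27 GB remain.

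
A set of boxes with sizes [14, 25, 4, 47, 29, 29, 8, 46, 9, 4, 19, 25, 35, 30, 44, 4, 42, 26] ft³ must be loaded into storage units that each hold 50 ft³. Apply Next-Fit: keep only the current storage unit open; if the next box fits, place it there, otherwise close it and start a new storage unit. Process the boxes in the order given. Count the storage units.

Put 14 ft³ in storage unit 1; 36 ft³ remain.
Put 25 ft³ in storage unit 1; 11 ft³ remain.
Put 4 ft³ in storage unit 1; 7 ft³ remain.
Put 47 ft³ in storage unit 2; 3 ft³ remain.
Put 29 ft³ in storage unit 3; 21 ft³ remain.
Put 29 ft³ in storage unit 4; 21 ft³ remain.
Put 8 ft³ in storage unit 4; 13 ft³ remain.
Put 46 ft³ in storage unit 5; 4 ft³ remain.
Put 9 ft³ in storage unit 6; 41 ft³ remain.
Put 4 ft³ in storage unit 6; 37 ft³ remain.
Put 19 ft³ in storage unit 6; 18 ft³ remain.
Put 25 ft³ in storage unit 7; 25 ft³ remain.
Put 35 ft³ in storage unit 8; 15 ft³ remain.
Put 30 ft³ in storage unit 9; 20 ft³ remain.
Put 44 ft³ in storage unit 10; 6 ft³ remain.
Put 4 ft³ in storage unit 10; 2 ft³ remain.
Put 42 ft³ in storage unit 11; 8 ft³ remain.
Put 26 ft³ in storage unit 12; 24 ft³ remain.

12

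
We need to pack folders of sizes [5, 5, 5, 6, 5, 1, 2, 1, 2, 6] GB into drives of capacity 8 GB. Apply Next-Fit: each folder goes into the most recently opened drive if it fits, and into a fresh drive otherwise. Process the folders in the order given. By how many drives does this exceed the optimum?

Next-Fit: [5] [5] [5] [6] [5,1,2] [1,2] [6] → 7 drives.
6 folders exceed 4 GB (half the capacity), and no two of those can share a drive, so at least 6 drives are needed.
An optimal packing achieves that bound: [6,2] [6,2] [5,1,1] [5] [5] [5] → 6 drives.
Excess: 7 − 6 = 1.

1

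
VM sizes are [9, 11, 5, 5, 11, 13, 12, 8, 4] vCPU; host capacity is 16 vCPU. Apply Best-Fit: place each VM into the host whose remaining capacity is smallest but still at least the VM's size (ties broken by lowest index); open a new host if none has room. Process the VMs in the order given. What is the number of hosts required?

6 hosts

9 vCPU → host 1 (remaining 7 vCPU)
11 vCPU → host 2 (remaining 5 vCPU)
5 vCPU → host 2 (remaining 0 vCPU)
5 vCPU → host 1 (remaining 2 vCPU)
11 vCPU → host 3 (remaining 5 vCPU)
13 vCPU → host 4 (remaining 3 vCPU)
12 vCPU → host 5 (remaining 4 vCPU)
8 vCPU → host 6 (remaining 8 vCPU)
4 vCPU → host 5 (remaining 0 vCPU)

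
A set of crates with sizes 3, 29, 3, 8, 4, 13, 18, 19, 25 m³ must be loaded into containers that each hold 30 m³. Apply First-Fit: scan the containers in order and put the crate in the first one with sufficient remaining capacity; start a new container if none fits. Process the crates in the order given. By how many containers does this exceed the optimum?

First-Fit: [3,3,8,4] [29] [13] [18] [19] [25] → 6 containers.
Total size 122 m³; any packing needs at least ⌈122/30⌉ = 5 containers.
An optimal packing achieves that bound: [29] [25,4] [19,8,3] [18,3] [13] → 5 containers.
Excess: 6 − 5 = 1.

1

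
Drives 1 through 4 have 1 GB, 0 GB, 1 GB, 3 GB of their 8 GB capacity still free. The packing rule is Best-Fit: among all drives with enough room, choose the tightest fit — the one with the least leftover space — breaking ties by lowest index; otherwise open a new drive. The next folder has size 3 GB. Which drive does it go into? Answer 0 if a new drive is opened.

Drives with room: drive 4 (3 GB).
Tightest fit is drive 4 with 3 GB free.

4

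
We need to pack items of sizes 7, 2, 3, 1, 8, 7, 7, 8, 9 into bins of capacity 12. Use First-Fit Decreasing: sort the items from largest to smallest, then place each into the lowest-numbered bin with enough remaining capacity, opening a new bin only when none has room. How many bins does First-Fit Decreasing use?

Sorted descending: 9, 8, 8, 7, 7, 7, 3, 2, 1.
9 → bin 1 (remaining 3)
8 → bin 2 (remaining 4)
8 → bin 3 (remaining 4)
7 → bin 4 (remaining 5)
7 → bin 5 (remaining 5)
7 → bin 6 (remaining 5)
3 → bin 1 (remaining 0)
2 → bin 2 (remaining 2)
1 → bin 2 (remaining 1)
Final bins: [9,3] [8,2,1] [8] [7] [7] [7].

6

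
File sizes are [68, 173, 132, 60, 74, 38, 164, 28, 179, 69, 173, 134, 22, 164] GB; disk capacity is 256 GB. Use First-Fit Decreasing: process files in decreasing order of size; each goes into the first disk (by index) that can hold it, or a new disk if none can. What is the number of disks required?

Sorted descending: 179, 173, 173, 164, 164, 134, 132, 74, 69, 68, 60, 38, 28, 22.
disk 1: place 179 GB, 77 GB left
disk 2: place 173 GB, 83 GB left
disk 3: place 173 GB, 83 GB left
disk 4: place 164 GB, 92 GB left
disk 5: place 164 GB, 92 GB left
disk 6: place 134 GB, 122 GB left
disk 7: place 132 GB, 124 GB left
disk 1: place 74 GB, 3 GB left
disk 2: place 69 GB, 14 GB left
disk 3: place 68 GB, 15 GB left
disk 4: place 60 GB, 32 GB left
disk 5: place 38 GB, 54 GB left
disk 4: place 28 GB, 4 GB left
disk 5: place 22 GB, 32 GB left
Final disks: [179,74] [173,69] [173,68] [164,60,28] [164,38,22] [134] [132].

7 disks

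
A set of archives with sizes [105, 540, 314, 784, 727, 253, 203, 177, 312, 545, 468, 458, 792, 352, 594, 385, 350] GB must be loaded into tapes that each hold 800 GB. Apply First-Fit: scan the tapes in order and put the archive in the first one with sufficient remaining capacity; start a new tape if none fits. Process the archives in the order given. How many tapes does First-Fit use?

Put 105 GB in tape 1; 695 GB remain.
Put 540 GB in tape 1; 155 GB remain.
Put 314 GB in tape 2; 486 GB remain.
Put 784 GB in tape 3; 16 GB remain.
Put 727 GB in tape 4; 73 GB remain.
Put 253 GB in tape 2; 233 GB remain.
Put 203 GB in tape 2; 30 GB remain.
Put 177 GB in tape 5; 623 GB remain.
Put 312 GB in tape 5; 311 GB remain.
Put 545 GB in tape 6; 255 GB remain.
Put 468 GB in tape 7; 332 GB remain.
Put 458 GB in tape 8; 342 GB remain.
Put 792 GB in tape 9; 8 GB remain.
Put 352 GB in tape 10; 448 GB remain.
Put 594 GB in tape 11; 206 GB remain.
Put 385 GB in tape 10; 63 GB remain.
Put 350 GB in tape 12; 450 GB remain.

12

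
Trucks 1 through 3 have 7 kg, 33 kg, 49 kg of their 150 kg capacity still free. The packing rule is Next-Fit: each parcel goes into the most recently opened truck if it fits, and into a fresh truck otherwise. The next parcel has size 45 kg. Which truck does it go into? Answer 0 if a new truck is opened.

3

Next-Fit only looks at truck 3, which has 49 kg free.
45 kg fits there.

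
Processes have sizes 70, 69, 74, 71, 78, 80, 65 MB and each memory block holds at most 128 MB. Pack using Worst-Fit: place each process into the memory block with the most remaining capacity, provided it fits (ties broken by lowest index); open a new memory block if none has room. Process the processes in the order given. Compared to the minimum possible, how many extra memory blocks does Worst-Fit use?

Worst-Fit: [70] [69] [74] [71] [78] [80] [65] → 7 memory blocks.
7 processes exceed 64 MB (half the capacity), and no two of those can share a memory block, so at least 7 memory blocks are needed.
So 7 is already optimal.

0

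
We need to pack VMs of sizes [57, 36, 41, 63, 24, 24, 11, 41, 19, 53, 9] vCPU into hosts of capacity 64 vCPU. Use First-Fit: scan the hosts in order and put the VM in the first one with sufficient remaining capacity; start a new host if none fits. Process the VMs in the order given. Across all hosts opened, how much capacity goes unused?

Put 57 vCPU in host 1; 7 vCPU remain.
Put 36 vCPU in host 2; 28 vCPU remain.
Put 41 vCPU in host 3; 23 vCPU remain.
Put 63 vCPU in host 4; 1 vCPU remain.
Put 24 vCPU in host 2; 4 vCPU remain.
Put 24 vCPU in host 5; 40 vCPU remain.
Put 11 vCPU in host 3; 12 vCPU remain.
Put 41 vCPU in host 6; 23 vCPU remain.
Put 19 vCPU in host 5; 21 vCPU remain.
Put 53 vCPU in host 7; 11 vCPU remain.
Put 9 vCPU in host 3; 3 vCPU remain.
7 hosts × 64 vCPU = 448 vCPU; used 378 vCPU; unused 70 vCPU.

70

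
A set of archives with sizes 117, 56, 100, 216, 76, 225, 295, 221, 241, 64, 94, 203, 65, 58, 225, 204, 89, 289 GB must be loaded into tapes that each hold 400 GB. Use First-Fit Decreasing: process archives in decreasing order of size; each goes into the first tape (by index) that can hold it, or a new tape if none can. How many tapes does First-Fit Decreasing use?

9

Sorted descending: 295, 289, 241, 225, 225, 221, 216, 204, 203, 117, 100, 94, 89, 76, 65, 64, 58, 56.
295 GB → tape 1 (remaining 105 GB)
289 GB → tape 2 (remaining 111 GB)
241 GB → tape 3 (remaining 159 GB)
225 GB → tape 4 (remaining 175 GB)
225 GB → tape 5 (remaining 175 GB)
221 GB → tape 6 (remaining 179 GB)
216 GB → tape 7 (remaining 184 GB)
204 GB → tape 8 (remaining 196 GB)
203 GB → tape 9 (remaining 197 GB)
117 GB → tape 3 (remaining 42 GB)
100 GB → tape 1 (remaining 5 GB)
94 GB → tape 2 (remaining 17 GB)
89 GB → tape 4 (remaining 86 GB)
76 GB → tape 4 (remaining 10 GB)
65 GB → tape 5 (remaining 110 GB)
64 GB → tape 5 (remaining 46 GB)
58 GB → tape 6 (remaining 121 GB)
56 GB → tape 6 (remaining 65 GB)
Final tapes: [295,100] [289,94] [241,117] [225,89,76] [225,65,64] [221,58,56] [216] [204] [203].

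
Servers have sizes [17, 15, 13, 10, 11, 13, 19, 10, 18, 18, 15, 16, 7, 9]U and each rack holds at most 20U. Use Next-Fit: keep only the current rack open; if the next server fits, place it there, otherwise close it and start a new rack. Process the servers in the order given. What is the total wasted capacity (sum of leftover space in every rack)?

69

Put 17U in rack 1; 3U remain.
Put 15U in rack 2; 5U remain.
Put 13U in rack 3; 7U remain.
Put 10U in rack 4; 10U remain.
Put 11U in rack 5; 9U remain.
Put 13U in rack 6; 7U remain.
Put 19U in rack 7; 1U remain.
Put 10U in rack 8; 10U remain.
Put 18U in rack 9; 2U remain.
Put 18U in rack 10; 2U remain.
Put 15U in rack 11; 5U remain.
Put 16U in rack 12; 4U remain.
Put 7U in rack 13; 13U remain.
Put 9U in rack 13; 4U remain.
13 racks × 20U = 260U; used 191U; unused 69U.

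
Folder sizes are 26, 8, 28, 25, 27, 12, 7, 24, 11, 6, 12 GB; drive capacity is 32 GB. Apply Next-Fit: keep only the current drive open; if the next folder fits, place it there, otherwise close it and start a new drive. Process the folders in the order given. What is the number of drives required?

26 GB → drive 1 (remaining 6 GB)
8 GB → drive 2 (remaining 24 GB)
28 GB → drive 3 (remaining 4 GB)
25 GB → drive 4 (remaining 7 GB)
27 GB → drive 5 (remaining 5 GB)
12 GB → drive 6 (remaining 20 GB)
7 GB → drive 6 (remaining 13 GB)
24 GB → drive 7 (remaining 8 GB)
11 GB → drive 8 (remaining 21 GB)
6 GB → drive 8 (remaining 15 GB)
12 GB → drive 8 (remaining 3 GB)
Final drives: [26] [8] [28] [25] [27] [12,7] [24] [11,6,12].

8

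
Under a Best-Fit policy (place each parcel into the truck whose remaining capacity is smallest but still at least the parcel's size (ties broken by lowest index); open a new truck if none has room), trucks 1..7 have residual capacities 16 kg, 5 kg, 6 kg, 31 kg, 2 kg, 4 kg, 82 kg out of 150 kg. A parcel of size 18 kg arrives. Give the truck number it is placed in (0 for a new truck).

4

Trucks with room: truck 4 (31 kg), truck 7 (82 kg).
Tightest fit is truck 4 with 31 kg free.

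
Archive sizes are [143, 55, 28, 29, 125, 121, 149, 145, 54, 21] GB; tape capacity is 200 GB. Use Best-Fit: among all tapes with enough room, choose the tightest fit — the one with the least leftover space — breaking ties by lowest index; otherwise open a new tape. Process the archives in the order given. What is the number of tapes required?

5

143 GB → tape 1 (remaining 57 GB)
55 GB → tape 1 (remaining 2 GB)
28 GB → tape 2 (remaining 172 GB)
29 GB → tape 2 (remaining 143 GB)
125 GB → tape 2 (remaining 18 GB)
121 GB → tape 3 (remaining 79 GB)
149 GB → tape 4 (remaining 51 GB)
145 GB → tape 5 (remaining 55 GB)
54 GB → tape 5 (remaining 1 GB)
21 GB → tape 4 (remaining 30 GB)
Final tapes: [143,55] [28,29,125] [121] [149,21] [145,54].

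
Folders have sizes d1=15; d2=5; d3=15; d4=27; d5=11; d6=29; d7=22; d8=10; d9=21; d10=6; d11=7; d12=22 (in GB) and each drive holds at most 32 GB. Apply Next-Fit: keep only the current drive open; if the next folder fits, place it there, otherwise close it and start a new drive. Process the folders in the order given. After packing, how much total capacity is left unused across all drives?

66

d1 (15 GB) → drive 1 (remaining 17 GB)
d2 (5 GB) → drive 1 (remaining 12 GB)
d3 (15 GB) → drive 2 (remaining 17 GB)
d4 (27 GB) → drive 3 (remaining 5 GB)
d5 (11 GB) → drive 4 (remaining 21 GB)
d6 (29 GB) → drive 5 (remaining 3 GB)
d7 (22 GB) → drive 6 (remaining 10 GB)
d8 (10 GB) → drive 6 (remaining 0 GB)
d9 (21 GB) → drive 7 (remaining 11 GB)
d10 (6 GB) → drive 7 (remaining 5 GB)
d11 (7 GB) → drive 8 (remaining 25 GB)
d12 (22 GB) → drive 8 (remaining 3 GB)
8 drives × 32 GB = 256 GB; used 190 GB; unused 66 GB.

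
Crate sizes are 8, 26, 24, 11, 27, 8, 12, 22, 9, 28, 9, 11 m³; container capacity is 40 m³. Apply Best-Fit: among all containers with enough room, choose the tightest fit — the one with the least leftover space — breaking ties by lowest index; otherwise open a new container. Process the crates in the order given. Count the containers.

8 m³ → container 1 (remaining 32 m³)
26 m³ → container 1 (remaining 6 m³)
24 m³ → container 2 (remaining 16 m³)
11 m³ → container 2 (remaining 5 m³)
27 m³ → container 3 (remaining 13 m³)
8 m³ → container 3 (remaining 5 m³)
12 m³ → container 4 (remaining 28 m³)
22 m³ → container 4 (remaining 6 m³)
9 m³ → container 5 (remaining 31 m³)
28 m³ → container 5 (remaining 3 m³)
9 m³ → container 6 (remaining 31 m³)
11 m³ → container 6 (remaining 20 m³)
Final containers: [8,26] [24,11] [27,8] [12,22] [9,28] [9,11].

6 containers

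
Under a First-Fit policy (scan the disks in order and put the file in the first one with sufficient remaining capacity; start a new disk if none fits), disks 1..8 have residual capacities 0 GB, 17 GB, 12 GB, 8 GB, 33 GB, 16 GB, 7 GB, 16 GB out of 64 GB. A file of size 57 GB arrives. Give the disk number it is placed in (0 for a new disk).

0

No disk has ≥ 57 GB free, so a new disk is opened.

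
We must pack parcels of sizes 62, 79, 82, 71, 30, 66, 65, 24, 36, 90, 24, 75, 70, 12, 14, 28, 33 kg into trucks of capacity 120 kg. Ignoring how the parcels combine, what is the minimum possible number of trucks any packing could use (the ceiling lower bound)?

Total size = 62 + 79 + 82 + 71 + 30 + 66 + 65 + 24 + 36 + 90 + 24 + 75 + 70 + 12 + 14 + 28 + 33 = 861 kg.
⌈861 / 120⌉ = 8.

8 trucks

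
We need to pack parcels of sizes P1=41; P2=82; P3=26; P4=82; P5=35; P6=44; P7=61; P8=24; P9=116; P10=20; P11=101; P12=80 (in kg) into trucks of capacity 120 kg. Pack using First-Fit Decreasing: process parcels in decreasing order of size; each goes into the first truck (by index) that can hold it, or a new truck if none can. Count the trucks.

Sorted descending: 116, 101, 82, 82, 80, 61, 44, 41, 35, 26, 24, 20.
Put 116 kg in truck 1; 4 kg remain.
Put 101 kg in truck 2; 19 kg remain.
Put 82 kg in truck 3; 38 kg remain.
Put 82 kg in truck 4; 38 kg remain.
Put 80 kg in truck 5; 40 kg remain.
Put 61 kg in truck 6; 59 kg remain.
Put 44 kg in truck 6; 15 kg remain.
Put 41 kg in truck 7; 79 kg remain.
Put 35 kg in truck 3; 3 kg remain.
Put 26 kg in truck 4; 12 kg remain.
Put 24 kg in truck 5; 16 kg remain.
Put 20 kg in truck 7; 59 kg remain.

7 trucks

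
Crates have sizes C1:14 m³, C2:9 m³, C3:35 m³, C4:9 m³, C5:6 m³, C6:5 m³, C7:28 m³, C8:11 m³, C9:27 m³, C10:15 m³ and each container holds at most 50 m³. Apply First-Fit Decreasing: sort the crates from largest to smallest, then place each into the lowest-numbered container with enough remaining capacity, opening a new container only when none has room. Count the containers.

Sorted descending: 35, 28, 27, 15, 14, 11, 9, 9, 6, 5.
container 1: place 35 m³, 15 m³ left
container 2: place 28 m³, 22 m³ left
container 3: place 27 m³, 23 m³ left
container 1: place 15 m³, 0 m³ left
container 2: place 14 m³, 8 m³ left
container 3: place 11 m³, 12 m³ left
container 3: place 9 m³, 3 m³ left
container 4: place 9 m³, 41 m³ left
container 2: place 6 m³, 2 m³ left
container 4: place 5 m³, 36 m³ left

4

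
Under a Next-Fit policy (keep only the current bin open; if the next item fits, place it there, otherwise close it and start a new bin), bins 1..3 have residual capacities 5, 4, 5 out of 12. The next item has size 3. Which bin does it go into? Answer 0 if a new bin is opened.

Next-Fit only looks at bin 3, which has 5 free.
3 fits there.

3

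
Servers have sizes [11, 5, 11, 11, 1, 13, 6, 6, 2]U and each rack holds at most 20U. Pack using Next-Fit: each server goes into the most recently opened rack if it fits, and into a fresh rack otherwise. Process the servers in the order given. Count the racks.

5

Put 11U in rack 1; 9U remain.
Put 5U in rack 1; 4U remain.
Put 11U in rack 2; 9U remain.
Put 11U in rack 3; 9U remain.
Put 1U in rack 3; 8U remain.
Put 13U in rack 4; 7U remain.
Put 6U in rack 4; 1U remain.
Put 6U in rack 5; 14U remain.
Put 2U in rack 5; 12U remain.
Final racks: [11,5] [11] [11,1] [13,6] [6,2].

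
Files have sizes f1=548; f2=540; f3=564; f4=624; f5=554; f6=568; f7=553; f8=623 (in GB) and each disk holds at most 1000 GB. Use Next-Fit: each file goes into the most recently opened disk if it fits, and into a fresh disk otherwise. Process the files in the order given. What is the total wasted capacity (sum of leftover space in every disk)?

3426

Put f1 (548 GB) in disk 1; 452 GB remain.
Put f2 (540 GB) in disk 2; 460 GB remain.
Put f3 (564 GB) in disk 3; 436 GB remain.
Put f4 (624 GB) in disk 4; 376 GB remain.
Put f5 (554 GB) in disk 5; 446 GB remain.
Put f6 (568 GB) in disk 6; 432 GB remain.
Put f7 (553 GB) in disk 7; 447 GB remain.
Put f8 (623 GB) in disk 8; 377 GB remain.
8 disks × 1000 GB = 8000 GB; used 4574 GB; unused 3426 GB.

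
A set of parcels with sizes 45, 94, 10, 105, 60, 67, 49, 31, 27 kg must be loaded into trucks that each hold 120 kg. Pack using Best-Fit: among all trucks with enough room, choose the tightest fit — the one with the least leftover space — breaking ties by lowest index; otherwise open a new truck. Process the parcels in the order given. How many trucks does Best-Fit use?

5 trucks

Put 45 kg in truck 1; 75 kg remain.
Put 94 kg in truck 2; 26 kg remain.
Put 10 kg in truck 2; 16 kg remain.
Put 105 kg in truck 3; 15 kg remain.
Put 60 kg in truck 1; 15 kg remain.
Put 67 kg in truck 4; 53 kg remain.
Put 49 kg in truck 4; 4 kg remain.
Put 31 kg in truck 5; 89 kg remain.
Put 27 kg in truck 5; 62 kg remain.
Final trucks: [45,60] [94,10] [105] [67,49] [31,27].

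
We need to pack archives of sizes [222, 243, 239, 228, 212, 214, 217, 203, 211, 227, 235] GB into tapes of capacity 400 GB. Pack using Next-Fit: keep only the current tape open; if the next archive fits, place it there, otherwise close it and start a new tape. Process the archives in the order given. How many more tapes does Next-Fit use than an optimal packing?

0

Next-Fit: [222] [243] [239] [228] [212] [214] [217] [203] [211] [227] [235] → 11 tapes.
11 archives exceed 200 GB (half the capacity), and no two of those can share a tape, so at least 11 tapes are needed.
So 11 is already optimal.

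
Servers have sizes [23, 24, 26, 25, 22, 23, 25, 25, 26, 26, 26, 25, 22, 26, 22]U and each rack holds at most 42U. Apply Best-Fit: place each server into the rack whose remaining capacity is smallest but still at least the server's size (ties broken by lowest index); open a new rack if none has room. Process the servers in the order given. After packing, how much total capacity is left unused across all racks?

23U → rack 1 (remaining 19U)
24U → rack 2 (remaining 18U)
26U → rack 3 (remaining 16U)
25U → rack 4 (remaining 17U)
22U → rack 5 (remaining 20U)
23U → rack 6 (remaining 19U)
25U → rack 7 (remaining 17U)
25U → rack 8 (remaining 17U)
26U → rack 9 (remaining 16U)
26U → rack 10 (remaining 16U)
26U → rack 11 (remaining 16U)
25U → rack 12 (remaining 17U)
22U → rack 13 (remaining 20U)
26U → rack 14 (remaining 16U)
22U → rack 15 (remaining 20U)
15 racks × 42U = 630U; used 366U; unused 264U.

264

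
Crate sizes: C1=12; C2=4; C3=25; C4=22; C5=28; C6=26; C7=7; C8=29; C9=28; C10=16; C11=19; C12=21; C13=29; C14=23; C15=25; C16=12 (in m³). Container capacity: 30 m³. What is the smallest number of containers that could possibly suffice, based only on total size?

11 containers

Total size = 12 + 4 + 25 + 22 + 28 + 26 + 7 + 29 + 28 + 16 + 19 + 21 + 29 + 23 + 25 + 12 = 326 m³.
⌈326 / 30⌉ = 11.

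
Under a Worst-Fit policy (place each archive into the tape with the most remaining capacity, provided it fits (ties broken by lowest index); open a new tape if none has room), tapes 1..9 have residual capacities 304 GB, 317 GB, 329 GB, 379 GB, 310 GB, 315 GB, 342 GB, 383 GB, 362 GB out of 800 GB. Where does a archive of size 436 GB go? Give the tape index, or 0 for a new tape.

No tape has ≥ 436 GB free, so a new tape is opened.

0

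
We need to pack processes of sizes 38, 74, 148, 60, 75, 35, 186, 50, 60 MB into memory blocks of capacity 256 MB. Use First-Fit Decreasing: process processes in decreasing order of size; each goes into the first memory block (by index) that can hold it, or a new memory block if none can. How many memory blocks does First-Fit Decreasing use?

4 memory blocks

Sorted descending: 186, 148, 75, 74, 60, 60, 50, 38, 35.
memory block 1: place 186 MB, 70 MB left
memory block 2: place 148 MB, 108 MB left
memory block 2: place 75 MB, 33 MB left
memory block 3: place 74 MB, 182 MB left
memory block 1: place 60 MB, 10 MB left
memory block 3: place 60 MB, 122 MB left
memory block 3: place 50 MB, 72 MB left
memory block 3: place 38 MB, 34 MB left
memory block 4: place 35 MB, 221 MB left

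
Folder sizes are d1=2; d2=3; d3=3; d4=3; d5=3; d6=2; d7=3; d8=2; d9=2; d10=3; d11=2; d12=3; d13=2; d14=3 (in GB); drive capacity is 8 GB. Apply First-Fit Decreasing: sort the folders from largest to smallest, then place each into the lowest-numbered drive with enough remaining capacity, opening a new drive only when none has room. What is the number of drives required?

Sorted descending: 3, 3, 3, 3, 3, 3, 3, 3, 2, 2, 2, 2, 2, 2.
drive 1: place 3 GB, 5 GB left
drive 1: place 3 GB, 2 GB left
drive 2: place 3 GB, 5 GB left
drive 2: place 3 GB, 2 GB left
drive 3: place 3 GB, 5 GB left
drive 3: place 3 GB, 2 GB left
drive 4: place 3 GB, 5 GB left
drive 4: place 3 GB, 2 GB left
drive 1: place 2 GB, 0 GB left
drive 2: place 2 GB, 0 GB left
drive 3: place 2 GB, 0 GB left
drive 4: place 2 GB, 0 GB left
drive 5: place 2 GB, 6 GB left
drive 5: place 2 GB, 4 GB left
Final drives: [3,3,2] [3,3,2] [3,3,2] [3,3,2] [2,2].

5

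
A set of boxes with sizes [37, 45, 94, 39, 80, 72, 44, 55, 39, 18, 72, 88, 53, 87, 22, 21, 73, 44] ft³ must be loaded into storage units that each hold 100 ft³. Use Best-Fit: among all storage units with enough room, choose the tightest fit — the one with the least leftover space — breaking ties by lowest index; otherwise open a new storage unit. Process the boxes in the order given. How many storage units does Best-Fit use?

37 ft³ → storage unit 1 (remaining 63 ft³)
45 ft³ → storage unit 1 (remaining 18 ft³)
94 ft³ → storage unit 2 (remaining 6 ft³)
39 ft³ → storage unit 3 (remaining 61 ft³)
80 ft³ → storage unit 4 (remaining 20 ft³)
72 ft³ → storage unit 5 (remaining 28 ft³)
44 ft³ → storage unit 3 (remaining 17 ft³)
55 ft³ → storage unit 6 (remaining 45 ft³)
39 ft³ → storage unit 6 (remaining 6 ft³)
18 ft³ → storage unit 1 (remaining 0 ft³)
72 ft³ → storage unit 7 (remaining 28 ft³)
88 ft³ → storage unit 8 (remaining 12 ft³)
53 ft³ → storage unit 9 (remaining 47 ft³)
87 ft³ → storage unit 10 (remaining 13 ft³)
22 ft³ → storage unit 5 (remaining 6 ft³)
21 ft³ → storage unit 7 (remaining 7 ft³)
73 ft³ → storage unit 11 (remaining 27 ft³)
44 ft³ → storage unit 9 (remaining 3 ft³)

11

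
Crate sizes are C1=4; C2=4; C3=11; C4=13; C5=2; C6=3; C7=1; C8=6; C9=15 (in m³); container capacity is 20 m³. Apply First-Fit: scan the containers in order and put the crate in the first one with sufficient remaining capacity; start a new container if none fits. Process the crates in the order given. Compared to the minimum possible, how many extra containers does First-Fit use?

1

First-Fit: [4,4,11,1] [13,2,3] [6] [15] → 4 containers.
Total size 59 m³; any packing needs at least ⌈59/20⌉ = 3 containers.
An optimal packing achieves that bound: [15,4,1] [13,6] [11,4,3,2] → 3 containers.
Excess: 4 − 3 = 1.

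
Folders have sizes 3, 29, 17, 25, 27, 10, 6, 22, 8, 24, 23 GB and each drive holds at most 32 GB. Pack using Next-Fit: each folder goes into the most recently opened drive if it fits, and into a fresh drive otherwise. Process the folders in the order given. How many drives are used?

8 drives

3 GB → drive 1 (remaining 29 GB)
29 GB → drive 1 (remaining 0 GB)
17 GB → drive 2 (remaining 15 GB)
25 GB → drive 3 (remaining 7 GB)
27 GB → drive 4 (remaining 5 GB)
10 GB → drive 5 (remaining 22 GB)
6 GB → drive 5 (remaining 16 GB)
22 GB → drive 6 (remaining 10 GB)
8 GB → drive 6 (remaining 2 GB)
24 GB → drive 7 (remaining 8 GB)
23 GB → drive 8 (remaining 9 GB)
Final drives: [3,29] [17] [25] [27] [10,6] [22,8] [24] [23].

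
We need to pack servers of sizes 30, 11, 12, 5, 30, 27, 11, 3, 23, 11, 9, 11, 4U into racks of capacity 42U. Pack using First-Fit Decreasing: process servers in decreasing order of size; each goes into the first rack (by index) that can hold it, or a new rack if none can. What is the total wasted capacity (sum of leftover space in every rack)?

23

Sorted descending: 30, 30, 27, 23, 12, 11, 11, 11, 11, 9, 5, 4, 3.
rack 1: place 30U, 12U left
rack 2: place 30U, 12U left
rack 3: place 27U, 15U left
rack 4: place 23U, 19U left
rack 1: place 12U, 0U left
rack 2: place 11U, 1U left
rack 3: place 11U, 4U left
rack 4: place 11U, 8U left
rack 5: place 11U, 31U left
rack 5: place 9U, 22U left
rack 4: place 5U, 3U left
rack 3: place 4U, 0U left
rack 4: place 3U, 0U left
5 racks × 42U = 210U; used 187U; unused 23U.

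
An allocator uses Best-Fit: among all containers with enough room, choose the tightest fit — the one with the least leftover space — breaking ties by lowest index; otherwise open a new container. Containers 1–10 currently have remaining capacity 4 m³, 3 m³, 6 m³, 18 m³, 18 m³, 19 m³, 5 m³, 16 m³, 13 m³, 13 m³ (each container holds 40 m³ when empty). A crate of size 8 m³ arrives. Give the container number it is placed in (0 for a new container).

9

Containers with room: container 4 (18 m³), container 5 (18 m³), container 6 (19 m³), container 8 (16 m³), container 9 (13 m³), container 10 (13 m³).
Tightest fit is container 9 with 13 m³ free.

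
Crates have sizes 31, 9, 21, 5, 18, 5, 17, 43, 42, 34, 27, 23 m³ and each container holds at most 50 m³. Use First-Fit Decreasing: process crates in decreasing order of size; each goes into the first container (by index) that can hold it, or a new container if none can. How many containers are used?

Sorted descending: 43, 42, 34, 31, 27, 23, 21, 18, 17, 9, 5, 5.
43 m³ → container 1 (remaining 7 m³)
42 m³ → container 2 (remaining 8 m³)
34 m³ → container 3 (remaining 16 m³)
31 m³ → container 4 (remaining 19 m³)
27 m³ → container 5 (remaining 23 m³)
23 m³ → container 5 (remaining 0 m³)
21 m³ → container 6 (remaining 29 m³)
18 m³ → container 4 (remaining 1 m³)
17 m³ → container 6 (remaining 12 m³)
9 m³ → container 3 (remaining 7 m³)
5 m³ → container 1 (remaining 2 m³)
5 m³ → container 2 (remaining 3 m³)
Final containers: [43,5] [42,5] [34,9] [31,18] [27,23] [21,17].

6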